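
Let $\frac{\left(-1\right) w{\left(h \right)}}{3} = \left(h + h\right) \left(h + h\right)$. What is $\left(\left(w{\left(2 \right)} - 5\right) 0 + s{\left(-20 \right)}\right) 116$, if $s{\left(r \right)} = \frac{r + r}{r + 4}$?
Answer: $290$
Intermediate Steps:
$w{\left(h \right)} = - 12 h^{2}$ ($w{\left(h \right)} = - 3 \left(h + h\right) \left(h + h\right) = - 3 \cdot 2 h 2 h = - 3 \cdot 4 h^{2} = - 12 h^{2}$)
$s{\left(r \right)} = \frac{2 r}{4 + r}$
$\left(\left(w{\left(2 \right)} - 5\right) 0 + s{\left(-20 \right)}\right) 116 = \left(\left(- 12 \cdot 2^{2} - 5\right) 0 + 2 \left(-20\right) \frac{1}{4 - 20}\right) 116 = \left(\left(\left(-12\right) 4 - 5\right) 0 + 2 \left(-20\right) \frac{1}{-16}\right) 116 = \left(\left(-48 - 5\right) 0 + 2 \left(-20\right) \left(- \frac{1}{16}\right)\right) 116 = \left(\left(-53\right) 0 + \frac{5}{2}\right) 116 = \left(0 + \frac{5}{2}\right) 116 = \frac{5}{2} \cdot 116 = 290$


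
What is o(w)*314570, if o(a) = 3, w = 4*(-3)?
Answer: 943710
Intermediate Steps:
w = -12
o(w)*314570 = 3*314570 = 943710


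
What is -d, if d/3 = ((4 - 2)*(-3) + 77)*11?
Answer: -2343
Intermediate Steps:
d = 2343 (d = 3*(((4 - 2)*(-3) + 77)*11) = 3*((2*(-3) + 77)*11) = 3*((-6 + 77)*11) = 3*(71*11) = 3*781 = 2343)
-d = -1*2343 = -2343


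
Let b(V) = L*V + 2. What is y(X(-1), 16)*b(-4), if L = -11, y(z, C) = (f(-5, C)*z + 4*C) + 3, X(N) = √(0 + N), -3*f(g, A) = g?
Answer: 3082 + 230*I/3 ≈ 3082.0 + 76.667*I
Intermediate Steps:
f(g, A) = -g/3
X(N) = √N
y(z, C) = 3 + 4*C + 5*z/3 (y(z, C) = ((-⅓*(-5))*z + 4*C) + 3 = (5*z/3 + 4*C) + 3 = (4*C + 5*z/3) + 3 = 3 + 4*C + 5*z/3)
b(V) = 2 - 11*V (b(V) = -11*V + 2 = 2 - 11*V)
y(X(-1), 16)*b(-4) = (3 + 4*16 + 5*√(-1)/3)*(2 - 11*(-4)) = (3 + 64 + 5*I/3)*(2 + 44) = (67 + 5*I/3)*46 = 3082 + 230*I/3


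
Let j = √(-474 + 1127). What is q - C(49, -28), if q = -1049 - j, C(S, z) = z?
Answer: -1021 - √653 ≈ -1046.6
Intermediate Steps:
j = √653 ≈ 25.554
q = -1049 - √653 ≈ -1074.6
q - C(49, -28) = (-1049 - √653) - 1*(-28) = (-1049 - √653) + 28 = -1021 - √653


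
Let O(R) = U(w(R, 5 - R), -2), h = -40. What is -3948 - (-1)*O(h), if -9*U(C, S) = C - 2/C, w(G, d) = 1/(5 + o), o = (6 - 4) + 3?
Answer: -355121/90 ≈ -3945.8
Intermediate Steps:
o = 5 (o = 2 + 3 = 5)
w(G, d) = 1/10 (w(G, d) = 1/(5 + 5) = 1/10)
U(C, S) = -C/9 + 2/(9*C) (U(C, S) = -(C - 2/C)/9 = -C/9 + 2/(9*C))
O(R) = 199/90 (O(R) = (2 - (1/10)**2)/(9*(1/10)) = (1/9)*10*(2 - 1*1/100) = (1/9)*10*(2 - 1/100) = (1/9)*10*(199/100) = 199/90)
-3948 - (-1)*O(h) = -3948 - (-1)*199/90 = -3948 - 1*(-199/90) = -3948 + 199/90 = -355121/90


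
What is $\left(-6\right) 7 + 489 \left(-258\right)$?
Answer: $-126204$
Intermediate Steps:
$\left(-6\right) 7 + 489 \left(-258\right) = -42 - 126162 = -126204$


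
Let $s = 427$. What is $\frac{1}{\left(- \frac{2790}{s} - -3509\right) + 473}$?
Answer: $\frac{427}{1697524} \approx 0.00025154$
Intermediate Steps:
$\frac{1}{\left(- \frac{2790}{s} - -3509\right) + 473} = \frac{1}{\left(- \frac{2790}{427} - -3509\right) + 473} = \frac{1}{\left(\left(-2790\right) \frac{1}{427} + 3509\right) + 473} = \frac{1}{\left(- \frac{2790}{427} + 3509\right) + 473} = \frac{1}{\frac{1495553}{427} + 473} = \frac{1}{\frac{1697524}{427}} = \frac{427}{1697524}$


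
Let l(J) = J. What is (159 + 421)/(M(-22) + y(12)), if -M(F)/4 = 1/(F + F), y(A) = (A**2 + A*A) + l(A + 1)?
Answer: 1595/828 ≈ 1.9263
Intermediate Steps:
y(A) = 1 + A + 2*A**2 (y(A) = (A**2 + A*A) + (A + 1) = (A**2 + A**2) + (1 + A) = 2*A**2 + (1 + A) = 1 + A + 2*A**2)
M(F) = -2/F (M(F) = -4/(F + F) = -4*1/(2*F) = -2/F)
(159 + 421)/(M(-22) + y(12)) = (159 + 421)/(-2/(-22) + (1 + 12 + 2*12**2)) = 580/(-2*(-1/22) + (1 + 12 + 2*144)) = 580/(1/11 + (1 + 12 + 288)) = 580/(1/11 + 301) = 580/(3312/11) = 580*(11/3312) = 1595/828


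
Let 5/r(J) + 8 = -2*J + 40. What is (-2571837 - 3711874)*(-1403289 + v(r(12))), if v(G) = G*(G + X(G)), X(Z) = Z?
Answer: 282171443722553/32 ≈ 8.8179e+12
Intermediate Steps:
r(J) = 5/(32 - 2*J) (r(J) = 5/(-8 + (-2*J + 40)) = 5/(-8 + (40 - 2*J)) = 5/(32 - 2*J))
v(G) = 2*G² (v(G) = G*(G + G) = G*(2*G) = 2*G²)
(-2571837 - 3711874)*(-1403289 + v(r(12))) = (-2571837 - 3711874)*(-1403289 + 2*(-5/(-32 + 2*12))²) = -6283711*(-1403289 + 2*(-5/(-32 + 24))²) = -6283711*(-1403289 + 2*(-5/(-8))²) = -6283711*(-1403289 + 2*(-5*(-⅛))²) = -6283711*(-1403289 + 2*(5/8)²) = -6283711*(-1403289 + 2*(25/64)) = -6283711*(-1403289 + 25/32) = -6283711*(-44905223/32) = 282171443722553/32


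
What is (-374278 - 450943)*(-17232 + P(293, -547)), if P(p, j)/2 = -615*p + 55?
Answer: 311530830152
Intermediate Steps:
P(p, j) = 110 - 1230*p (P(p, j) = 2*(-615*p + 55) = 2*(55 - 615*p) = 110 - 1230*p)
(-374278 - 450943)*(-17232 + P(293, -547)) = (-374278 - 450943)*(-17232 + (110 - 1230*293)) = -825221*(-17232 + (110 - 360390)) = -825221*(-17232 - 360280) = -825221*(-377512) = 311530830152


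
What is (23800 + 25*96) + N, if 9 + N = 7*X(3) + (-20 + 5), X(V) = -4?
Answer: 26148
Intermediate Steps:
N = -52 (N = -9 + (7*(-4) + (-20 + 5)) = -9 + (-28 - 15) = -9 - 43 = -52)
(23800 + 25*96) + N = (23800 + 25*96) - 52 = (23800 + 2400) - 52 = 26200 - 52 = 26148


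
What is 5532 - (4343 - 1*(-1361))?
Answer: -172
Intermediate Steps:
5532 - (4343 - 1*(-1361)) = 5532 - (4343 + 1361) = 5532 - 1*5704 = 5532 - 5704 = -172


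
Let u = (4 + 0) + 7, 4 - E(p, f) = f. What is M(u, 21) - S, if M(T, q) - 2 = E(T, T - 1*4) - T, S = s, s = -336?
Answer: 324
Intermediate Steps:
E(p, f) = 4 - f
S = -336
u = 11 (u = 4 + 7 = 11)
M(T, q) = 10 - 2*T (M(T, q) = 2 + ((4 - (T - 1*4)) - T) = 2 + ((4 - (T - 4)) - T) = 2 + ((4 - (-4 + T)) - T) = 2 + ((4 + (4 - T)) - T) = 2 + ((8 - T) - T) = 2 + (8 - 2*T) = 10 - 2*T)
M(u, 21) - S = (10 - 2*11) - 1*(-336) = (10 - 22) + 336 = -12 + 336 = 324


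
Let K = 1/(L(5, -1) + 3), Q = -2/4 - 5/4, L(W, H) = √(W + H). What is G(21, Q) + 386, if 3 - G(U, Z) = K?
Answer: 1944/5 ≈ 388.80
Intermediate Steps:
L(W, H) = √(H + W)
Q = -7/4 (Q = -2*¼ - 5*¼ = -½ - 5/4 = -7/4 ≈ -1.7500)
K = ⅕ (K = 1/(√(-1 + 5) + 3) = 1/(√4 + 3) = 1/(2 + 3) = 1/5 = ⅕ ≈ 0.20000)
G(U, Z) = 14/5 (G(U, Z) = 3 - 1*⅕ = 3 - ⅕ = 14/5)
G(21, Q) + 386 = 14/5 + 386 = 1944/5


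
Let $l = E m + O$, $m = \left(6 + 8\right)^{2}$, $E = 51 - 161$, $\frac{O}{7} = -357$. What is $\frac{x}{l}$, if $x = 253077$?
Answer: $- \frac{253077}{24059} \approx -10.519$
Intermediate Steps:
$O = -2499$ ($O = 7 \left(-357\right) = -2499$)
$E = -110$
$m = 196$ ($m = 14^{2} = 196$)
$l = -24059$ ($l = \left(-110\right) 196 - 2499 = -21560 - 2499 = -24059$)
$\frac{x}{l} = \frac{253077}{-24059} = 253077 \left(- \frac{1}{24059}\right) = - \frac{253077}{24059}$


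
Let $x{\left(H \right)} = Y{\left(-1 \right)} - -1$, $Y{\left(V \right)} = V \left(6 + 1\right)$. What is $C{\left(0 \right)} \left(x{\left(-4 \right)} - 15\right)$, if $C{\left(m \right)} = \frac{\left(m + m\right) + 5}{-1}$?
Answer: $105$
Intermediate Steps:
$Y{\left(V \right)} = 7 V$ ($Y{\left(V \right)} = V 7 = 7 V$)
$x{\left(H \right)} = -6$ ($x{\left(H \right)} = 7 \left(-1\right) - -1 = -7 + 1 = -6$)
$C{\left(m \right)} = -5 - 2 m$ ($C{\left(m \right)} = \left(2 m + 5\right) \left(-1\right) = \left(5 + 2 m\right) \left(-1\right) = -5 - 2 m$)
$C{\left(0 \right)} \left(x{\left(-4 \right)} - 15\right) = \left(-5 - 0\right) \left(-6 - 15\right) = \left(-5 + 0\right) \left(-21\right) = \left(-5\right) \left(-21\right) = 105$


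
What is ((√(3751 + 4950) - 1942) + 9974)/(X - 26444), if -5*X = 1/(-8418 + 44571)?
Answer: -1451904480/4780149661 - 180765*√8701/4780149661 ≈ -0.30726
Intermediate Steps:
X = -1/180765 (X = -1/(5*(-8418 + 44571)) = -⅕/36153 = -⅕*1/36153 = -1/180765 ≈ -5.5320e-6)
((√(3751 + 4950) - 1942) + 9974)/(X - 26444) = ((√(3751 + 4950) - 1942) + 9974)/(-1/180765 - 26444) = ((√8701 - 1942) + 9974)/(-4780149661/180765) = ((-1942 + √8701) + 9974)*(-180765/4780149661) = (8032 + √8701)*(-180765/4780149661) = -1451904480/4780149661 - 180765*√8701/4780149661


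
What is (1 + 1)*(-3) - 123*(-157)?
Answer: 19305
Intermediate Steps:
(1 + 1)*(-3) - 123*(-157) = 2*(-3) + 19311 = -6 + 19311 = 19305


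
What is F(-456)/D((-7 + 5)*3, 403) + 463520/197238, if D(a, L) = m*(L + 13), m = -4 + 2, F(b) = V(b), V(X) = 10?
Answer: 95919065/41025504 ≈ 2.3380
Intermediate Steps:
F(b) = 10
m = -2
D(a, L) = -26 - 2*L (D(a, L) = -2*(L + 13) = -2*(13 + L) = -26 - 2*L)
F(-456)/D((-7 + 5)*3, 403) + 463520/197238 = 10/(-26 - 2*403) + 463520/197238 = 10/(-26 - 806) + 463520*(1/197238) = 10/(-832) + 231760/98619 = 10*(-1/832) + 231760/98619 = -5/416 + 231760/98619 = 95919065/41025504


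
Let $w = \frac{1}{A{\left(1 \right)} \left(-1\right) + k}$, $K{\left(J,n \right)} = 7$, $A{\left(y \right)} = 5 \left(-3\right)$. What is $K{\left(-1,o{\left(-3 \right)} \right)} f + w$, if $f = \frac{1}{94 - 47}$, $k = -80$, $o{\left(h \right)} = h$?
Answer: $\frac{408}{3055} \approx 0.13355$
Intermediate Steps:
$A{\left(y \right)} = -15$
$f = \frac{1}{47} \approx 0.021277$
$w = - \frac{1}{65}$ ($w = \frac{1}{\left(-15\right) \left(-1\right) - 80} = \frac{1}{15 - 80} = \frac{1}{-65} = - \frac{1}{65} \approx -0.015385$)
$K{\left(-1,o{\left(-3 \right)} \right)} f + w = 7 \cdot \frac{1}{47} - \frac{1}{65} = \frac{7}{47} - \frac{1}{65} = \frac{408}{3055}$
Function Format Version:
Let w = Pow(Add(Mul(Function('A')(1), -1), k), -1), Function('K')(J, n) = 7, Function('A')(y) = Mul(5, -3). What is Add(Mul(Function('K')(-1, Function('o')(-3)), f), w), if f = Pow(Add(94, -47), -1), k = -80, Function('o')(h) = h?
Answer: Rational(408, 3055) ≈ 0.13355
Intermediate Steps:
Function('A')(y) = -15
f = Rational(1, 47) (f = Pow(47, -1) = Rational(1, 47) ≈ 0.021277)
w = Rational(-1, 65) (w = Pow(Add(Mul(-15, -1), -80), -1) = Pow(Add(15, -80), -1) = Pow(-65, -1) = Rational(-1, 65) ≈ -0.015385)
Add(Mul(Function('K')(-1, Function('o')(-3)), f), w) = Add(Mul(7, Rational(1, 47)), Rational(-1, 65)) = Add(Rational(7, 47), Rational(-1, 65)) = Rational(408, 3055)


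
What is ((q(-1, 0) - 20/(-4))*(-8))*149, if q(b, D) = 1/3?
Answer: -19072/3 ≈ -6357.3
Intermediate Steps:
q(b, D) = ⅓
((q(-1, 0) - 20/(-4))*(-8))*149 = ((⅓ - 20/(-4))*(-8))*149 = ((⅓ - 20*(-¼))*(-8))*149 = ((⅓ + 5)*(-8))*149 = ((16/3)*(-8))*149 = -128/3*149 = -19072/3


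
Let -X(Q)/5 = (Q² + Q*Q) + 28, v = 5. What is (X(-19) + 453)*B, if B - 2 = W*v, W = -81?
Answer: 1328691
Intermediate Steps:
B = -403 (B = 2 - 81*5 = 2 - 405 = -403)
X(Q) = -140 - 10*Q² (X(Q) = -5*((Q² + Q*Q) + 28) = -5*((Q² + Q²) + 28) = -5*(2*Q² + 28) = -5*(28 + 2*Q²) = -140 - 10*Q²)
(X(-19) + 453)*B = ((-140 - 10*(-19)²) + 453)*(-403) = ((-140 - 10*361) + 453)*(-403) = ((-140 - 3610) + 453)*(-403) = (-3750 + 453)*(-403) = -3297*(-403) = 1328691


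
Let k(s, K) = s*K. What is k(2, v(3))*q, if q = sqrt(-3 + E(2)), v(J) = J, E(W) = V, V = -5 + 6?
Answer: 6*I*sqrt(2) ≈ 8.4853*I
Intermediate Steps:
V = 1
E(W) = 1
k(s, K) = K*s
q = I*sqrt(2) (q = sqrt(-3 + 1) = sqrt(-2) = I*sqrt(2) ≈ 1.4142*I)
k(2, v(3))*q = (3*2)*(I*sqrt(2)) = 6*(I*sqrt(2)) = 6*I*sqrt(2)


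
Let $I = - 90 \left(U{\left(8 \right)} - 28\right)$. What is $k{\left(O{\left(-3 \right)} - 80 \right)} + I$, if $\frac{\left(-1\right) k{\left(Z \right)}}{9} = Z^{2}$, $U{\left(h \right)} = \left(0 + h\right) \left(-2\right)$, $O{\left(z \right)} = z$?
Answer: $-58041$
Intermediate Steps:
$U{\left(h \right)} = - 2 h$ ($U{\left(h \right)} = h \left(-2\right) = - 2 h$)
$I = 3960$ ($I = - 90 \left(\left(-2\right) 8 - 28\right) = - 90 \left(-16 - 28\right) = \left(-90\right) \left(-44\right) = 3960$)
$k{\left(Z \right)} = - 9 Z^{2}$
$k{\left(O{\left(-3 \right)} - 80 \right)} + I = - 9 \left(-3 - 80\right)^{2} + 3960 = - 9 \left(-83\right)^{2} + 3960 = \left(-9\right) 6889 + 3960 = -62001 + 3960 = -58041$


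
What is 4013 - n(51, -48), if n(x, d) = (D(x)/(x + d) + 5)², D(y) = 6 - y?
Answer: 3913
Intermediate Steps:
n(x, d) = (5 + (6 - x)/(d + x))² (n(x, d) = ((6 - x)/(x + d) + 5)² = ((6 - x)/(d + x) + 5)² = (5 + (6 - x)/(d + x))²)
4013 - n(51, -48) = 4013 - (6 + 4*51 + 5*(-48))²/(-48 + 51)² = 4013 - (6 + 204 - 240)²/3² = 4013 - (-30)²/9 = 4013 - 900/9 = 4013 - 1*100 = 4013 - 100 = 3913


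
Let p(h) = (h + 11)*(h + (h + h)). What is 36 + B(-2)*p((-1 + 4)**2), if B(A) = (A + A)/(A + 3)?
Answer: -2124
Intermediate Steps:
p(h) = 3*h*(11 + h) (p(h) = (11 + h)*(h + 2*h) = (11 + h)*(3*h) = 3*h*(11 + h))
B(A) = 2*A/(3 + A) (B(A) = (2*A)/(3 + A) = 2*A/(3 + A))
36 + B(-2)*p((-1 + 4)**2) = 36 + (2*(-2)/(3 - 2))*(3*(-1 + 4)**2*(11 + (-1 + 4)**2)) = 36 + (2*(-2)/1)*(3*3**2*(11 + 3**2)) = 36 + (2*(-2)*1)*(3*9*(11 + 9)) = 36 - 12*9*20 = 36 - 4*540 = 36 - 2160 = -2124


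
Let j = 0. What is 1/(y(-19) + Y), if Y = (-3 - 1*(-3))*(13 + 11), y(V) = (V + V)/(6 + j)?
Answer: -3/19 ≈ -0.15789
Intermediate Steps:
y(V) = V/3 (y(V) = (V + V)/(6 + 0) = (2*V)/6 = (2*V)*(⅙) = V/3)
Y = 0 (Y = (-3 + 3)*24 = 0*24 = 0)
1/(y(-19) + Y) = 1/((⅓)*(-19) + 0) = 1/(-19/3 + 0) = 1/(-19/3) = -3/19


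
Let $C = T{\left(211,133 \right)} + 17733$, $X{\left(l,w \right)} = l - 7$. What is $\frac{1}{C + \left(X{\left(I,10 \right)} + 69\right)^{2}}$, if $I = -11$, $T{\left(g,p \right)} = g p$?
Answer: $\frac{1}{48397} \approx 2.0662 \cdot 10^{-5}$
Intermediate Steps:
$X{\left(l,w \right)} = -7 + l$
$C = 45796$ ($C = 211 \cdot 133 + 17733 = 28063 + 17733 = 45796$)
$\frac{1}{C + \left(X{\left(I,10 \right)} + 69\right)^{2}} = \frac{1}{45796 + \left(\left(-7 - 11\right) + 69\right)^{2}} = \frac{1}{45796 + \left(-18 + 69\right)^{2}} = \frac{1}{45796 + 51^{2}} = \frac{1}{45796 + 2601} = \frac{1}{48397}$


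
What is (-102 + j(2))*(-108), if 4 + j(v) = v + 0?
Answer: 11232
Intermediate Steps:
j(v) = -4 + v (j(v) = -4 + (v + 0) = -4 + v)
(-102 + j(2))*(-108) = (-102 + (-4 + 2))*(-108) = (-102 - 2)*(-108) = -104*(-108) = 11232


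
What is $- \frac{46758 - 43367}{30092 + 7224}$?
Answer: $- \frac{3391}{37316} \approx -0.090873$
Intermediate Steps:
$- \frac{46758 - 43367}{30092 + 7224} = - \frac{3391}{37316}$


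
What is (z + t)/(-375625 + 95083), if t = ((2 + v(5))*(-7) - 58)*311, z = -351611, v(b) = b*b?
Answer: 214214/140271 ≈ 1.5271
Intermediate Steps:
v(b) = b²
t = -76817 (t = ((2 + 5²)*(-7) - 58)*311 = ((2 + 25)*(-7) - 58)*311 = (27*(-7) - 58)*311 = (-189 - 58)*311 = -247*311 = -76817)
(z + t)/(-375625 + 95083) = (-351611 - 76817)/(-375625 + 95083) = -428428/(-280542) = -428428*(-1/280542) = 214214/140271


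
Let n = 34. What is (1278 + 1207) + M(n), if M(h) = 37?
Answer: 2522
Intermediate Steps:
(1278 + 1207) + M(n) = (1278 + 1207) + 37 = 2485 + 37 = 2522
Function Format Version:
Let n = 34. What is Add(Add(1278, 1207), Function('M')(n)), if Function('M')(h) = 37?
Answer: 2522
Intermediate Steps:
Add(Add(1278, 1207), Function('M')(n)) = Add(Add(1278, 1207), 37) = Add(2485, 37) = 2522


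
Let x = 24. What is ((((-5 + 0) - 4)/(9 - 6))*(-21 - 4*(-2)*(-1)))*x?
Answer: 2088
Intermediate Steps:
((((-5 + 0) - 4)/(9 - 6))*(-21 - 4*(-2)*(-1)))*x = ((((-5 + 0) - 4)/(9 - 6))*(-21 - 4*(-2)*(-1)))*24 = (((-5 - 4)/3)*(-21 + 8*(-1)))*24 = ((-9*1/3)*(-21 - 8))*24 = -3*(-29)*24 = 87*24 = 2088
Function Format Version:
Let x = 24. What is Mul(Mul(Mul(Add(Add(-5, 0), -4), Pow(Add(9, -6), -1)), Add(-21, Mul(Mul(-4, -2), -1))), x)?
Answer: 2088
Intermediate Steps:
Mul(Mul(Mul(Add(Add(-5, 0), -4), Pow(Add(9, -6), -1)), Add(-21, Mul(Mul(-4, -2), -1))), x) = Mul(Mul(Mul(Add(Add(-5, 0), -4), Pow(Add(9, -6), -1)), Add(-21, Mul(Mul(-4, -2), -1))), 24) = Mul(Mul(Mul(Add(-5, -4), Pow(3, -1)), Add(-21, Mul(8, -1))), 24) = Mul(Mul(Mul(-9, Rational(1, 3)), Add(-21, -8)), 24) = Mul(Mul(-3, -29), 24) = Mul(87, 24) = 2088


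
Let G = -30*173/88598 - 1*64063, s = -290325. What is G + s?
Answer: -15699036607/44299 ≈ -3.5439e+5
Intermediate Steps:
G = -2837929432/44299 (G = -5190*1/88598 - 64063 = -2595/44299 - 64063 = -2837929432/44299 ≈ -64063.)
G + s = -2837929432/44299 - 290325 = -15699036607/44299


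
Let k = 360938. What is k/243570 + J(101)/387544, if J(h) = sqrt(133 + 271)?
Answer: 180469/121785 + sqrt(101)/193772 ≈ 1.4819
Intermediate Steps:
J(h) = 2*sqrt(101) (J(h) = sqrt(404) = 2*sqrt(101))
k/243570 + J(101)/387544 = 360938/243570 + (2*sqrt(101))/387544 = 360938*(1/243570) + (2*sqrt(101))*(1/387544) = 180469/121785 + sqrt(101)/193772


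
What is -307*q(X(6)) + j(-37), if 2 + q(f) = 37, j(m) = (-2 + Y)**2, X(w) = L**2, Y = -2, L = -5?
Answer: -10729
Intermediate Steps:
X(w) = 25 (X(w) = (-5)**2 = 25)
j(m) = 16 (j(m) = (-2 - 2)**2 = (-4)**2 = 16)
q(f) = 35 (q(f) = -2 + 37 = 35)
-307*q(X(6)) + j(-37) = -307*35 + 16 = -10745 + 16 = -10729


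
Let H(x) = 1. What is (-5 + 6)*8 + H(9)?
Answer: 9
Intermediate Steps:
(-5 + 6)*8 + H(9) = (-5 + 6)*8 + 1 = 1*8 + 1 = 8 + 1 = 9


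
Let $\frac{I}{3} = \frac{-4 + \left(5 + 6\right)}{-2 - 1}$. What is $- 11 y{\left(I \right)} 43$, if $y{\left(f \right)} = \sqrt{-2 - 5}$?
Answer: $- 473 i \sqrt{7} \approx - 1251.4 i$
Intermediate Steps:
$I = -7$ ($I = 3 \frac{-4 + \left(5 + 6\right)}{-2 - 1} = 3 \frac{-4 + 11}{-3} = 3 \cdot 7 \left(- \frac{1}{3}\right) = 3 \left(- \frac{7}{3}\right) = -7$)
$y{\left(f \right)} = i \sqrt{7}$ ($y{\left(f \right)} = \sqrt{-7} = i \sqrt{7}$)
$- 11 y{\left(I \right)} 43 = - 11 i \sqrt{7} \cdot 43 = - 473 i \sqrt{7}$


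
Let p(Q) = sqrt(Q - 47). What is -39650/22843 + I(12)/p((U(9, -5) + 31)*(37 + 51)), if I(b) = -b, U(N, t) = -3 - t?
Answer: -39650/22843 - 12*sqrt(2857)/2857 ≈ -1.9603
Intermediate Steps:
p(Q) = sqrt(-47 + Q)
-39650/22843 + I(12)/p((U(9, -5) + 31)*(37 + 51)) = -39650/22843 + (-1*12)/(sqrt(-47 + ((-3 - 1*(-5)) + 31)*(37 + 51))) = -39650*1/22843 - 12/sqrt(-47 + ((-3 + 5) + 31)*88) = -39650/22843 - 12/sqrt(-47 + (2 + 31)*88) = -39650/22843 - 12/sqrt(-47 + 33*88) = -39650/22843 - 12/sqrt(-47 + 2904) = -39650/22843 - 12*sqrt(2857)/2857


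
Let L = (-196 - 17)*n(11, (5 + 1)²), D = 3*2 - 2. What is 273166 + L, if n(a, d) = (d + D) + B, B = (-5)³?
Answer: 291271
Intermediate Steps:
B = -125
D = 4 (D = 6 - 2 = 4)
n(a, d) = -121 + d (n(a, d) = (d + 4) - 125 = (4 + d) - 125 = -121 + d)
L = 18105 (L = (-196 - 17)*(-121 + (5 + 1)²) = -213*(-121 + 6²) = -213*(-121 + 36) = -213*(-85) = 18105)
273166 + L = 273166 + 18105 = 291271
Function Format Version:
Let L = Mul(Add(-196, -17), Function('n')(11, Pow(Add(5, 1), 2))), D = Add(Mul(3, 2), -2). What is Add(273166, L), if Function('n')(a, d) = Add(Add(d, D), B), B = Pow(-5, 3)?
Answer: 291271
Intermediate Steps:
B = -125
D = 4 (D = Add(6, -2) = 4)
Function('n')(a, d) = Add(-121, d) (Function('n')(a, d) = Add(Add(d, 4), -125) = Add(Add(4, d), -125) = Add(-121, d))
L = 18105 (L = Mul(Add(-196, -17), Add(-121, Pow(Add(5, 1), 2))) = Mul(-213, Add(-121, Pow(6, 2))) = Mul(-213, Add(-121, 36)) = Mul(-213, -85) = 18105)
Add(273166, L) = Add(273166, 18105) = 291271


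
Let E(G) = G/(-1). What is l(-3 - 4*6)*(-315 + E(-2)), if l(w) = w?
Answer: 8451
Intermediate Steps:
E(G) = -G (E(G) = G*(-1) = -G)
l(-3 - 4*6)*(-315 + E(-2)) = (-3 - 4*6)*(-315 - 1*(-2)) = (-3 - 24)*(-315 + 2) = -27*(-313) = 8451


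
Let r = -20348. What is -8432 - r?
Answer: 11916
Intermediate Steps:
-8432 - r = -8432 - 1*(-20348) = -8432 + 20348 = 11916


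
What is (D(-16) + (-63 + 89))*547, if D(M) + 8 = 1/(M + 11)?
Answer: 48683/5 ≈ 9736.6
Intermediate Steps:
D(M) = -8 + 1/(11 + M) (D(M) = -8 + 1/(M + 11) = -8 + 1/(11 + M))
(D(-16) + (-63 + 89))*547 = ((-87 - 8*(-16))/(11 - 16) + (-63 + 89))*547 = ((-87 + 128)/(-5) + 26)*547 = (-⅕*41 + 26)*547 = (-41/5 + 26)*547 = (89/5)*547 = 48683/5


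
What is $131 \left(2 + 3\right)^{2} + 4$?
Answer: $3279$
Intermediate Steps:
$131 \left(2 + 3\right)^{2} + 4 = 131 \cdot 5^{2} + 4 = 131 \cdot 25 + 4 = 3275 + 4 = 3279$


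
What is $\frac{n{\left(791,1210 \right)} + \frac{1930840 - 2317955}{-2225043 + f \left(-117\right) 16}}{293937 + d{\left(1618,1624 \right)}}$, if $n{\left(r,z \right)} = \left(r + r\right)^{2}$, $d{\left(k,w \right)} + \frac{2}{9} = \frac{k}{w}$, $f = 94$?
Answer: $\frac{4879363411756148}{573067237058087} \approx 8.5145$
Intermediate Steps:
$d{\left(k,w \right)} = - \frac{2}{9} + \frac{k}{w}$
$n{\left(r,z \right)} = 4 r^{2}$ ($n{\left(r,z \right)} = \left(2 r\right)^{2} = 4 r^{2}$)
$\frac{n{\left(791,1210 \right)} + \frac{1930840 - 2317955}{-2225043 + f \left(-117\right) 16}}{293937 + d{\left(1618,1624 \right)}} = \frac{4 \cdot 791^{2} + \frac{1930840 - 2317955}{-2225043 + 94 \left(-117\right) 16}}{293937 - \left(\frac{2}{9} - \frac{1618}{1624}\right)} = \frac{4 \cdot 625681 - \frac{387115}{-2225043 - 175968}}{293937 + \left(- \frac{2}{9} + 1618 \cdot \frac{1}{1624}\right)} = \frac{2502724 - \frac{387115}{-2225043 - 175968}}{293937 + \left(- \frac{2}{9} + \frac{809}{812}\right)} = \frac{2502724 - \frac{387115}{-2401011}}{293937 + \frac{5657}{7308}} = \frac{2502724 - - \frac{387115}{2401011}}{\frac{2148097253}{7308}} = \left(2502724 + \frac{387115}{2401011}\right) \frac{7308}{2148097253} = \frac{6009068241079}{2401011} \cdot \frac{7308}{2148097253} = \frac{4879363411756148}{573067237058087}$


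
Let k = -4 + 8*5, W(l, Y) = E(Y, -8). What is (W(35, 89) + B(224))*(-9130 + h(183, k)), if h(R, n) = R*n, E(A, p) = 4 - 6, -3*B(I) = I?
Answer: 584660/3 ≈ 1.9489e+5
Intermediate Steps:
B(I) = -I/3
E(A, p) = -2
W(l, Y) = -2
k = 36 (k = -4 + 40 = 36)
(W(35, 89) + B(224))*(-9130 + h(183, k)) = (-2 - 1/3*224)*(-9130 + 183*36) = (-2 - 224/3)*(-9130 + 6588) = -230/3*(-2542) = 584660/3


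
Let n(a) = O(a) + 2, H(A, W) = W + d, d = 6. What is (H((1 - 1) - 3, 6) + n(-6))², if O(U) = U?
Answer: 64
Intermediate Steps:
H(A, W) = 6 + W (H(A, W) = W + 6 = 6 + W)
n(a) = 2 + a (n(a) = a + 2 = 2 + a)
(H((1 - 1) - 3, 6) + n(-6))² = ((6 + 6) + (2 - 6))² = (12 - 4)² = 8² = 64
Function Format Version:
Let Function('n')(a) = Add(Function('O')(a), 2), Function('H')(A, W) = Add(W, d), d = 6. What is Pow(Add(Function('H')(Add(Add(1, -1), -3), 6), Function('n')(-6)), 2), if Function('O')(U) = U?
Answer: 64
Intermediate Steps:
Function('H')(A, W) = Add(6, W) (Function('H')(A, W) = Add(W, 6) = Add(6, W))
Function('n')(a) = Add(2, a) (Function('n')(a) = Add(a, 2) = Add(2, a))
Pow(Add(Function('H')(Add(Add(1, -1), -3), 6), Function('n')(-6)), 2) = Pow(Add(Add(6, 6), Add(2, -6)), 2) = Pow(Add(12, -4), 2) = Pow(8, 2) = 64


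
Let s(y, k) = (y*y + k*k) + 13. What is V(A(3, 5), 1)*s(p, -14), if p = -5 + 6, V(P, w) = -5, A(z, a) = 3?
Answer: -1050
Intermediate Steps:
p = 1
s(y, k) = 13 + k**2 + y**2 (s(y, k) = (y**2 + k**2) + 13 = (k**2 + y**2) + 13 = 13 + k**2 + y**2)
V(A(3, 5), 1)*s(p, -14) = -5*(13 + (-14)**2 + 1**2) = -5*(13 + 196 + 1) = -5*210 = -1050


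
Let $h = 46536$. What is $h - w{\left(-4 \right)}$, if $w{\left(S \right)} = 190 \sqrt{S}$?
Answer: $46536 - 380 i \approx 46536.0 - 380.0 i$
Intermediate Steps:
$h - w{\left(-4 \right)} = 46536 - 190 \sqrt{-4} = 46536 - 190 \cdot 2 i = 46536 - 380 i$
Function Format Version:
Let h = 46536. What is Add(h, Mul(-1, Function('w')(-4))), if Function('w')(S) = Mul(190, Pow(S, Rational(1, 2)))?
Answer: Add(46536, Mul(-380, I)) ≈ Add(46536., Mul(-380.00, I))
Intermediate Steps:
Add(h, Mul(-1, Function('w')(-4))) = Add(46536, Mul(-1, Mul(190, Pow(-4, Rational(1, 2))))) = Add(46536, Mul(-1, Mul(190, Mul(2, I)))) = Add(46536, Mul(-1, Mul(380, I))) = Add(46536, Mul(-380, I))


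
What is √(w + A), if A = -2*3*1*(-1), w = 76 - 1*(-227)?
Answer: √309 ≈ 17.578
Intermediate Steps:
w = 303 (w = 76 + 227 = 303)
A = 6 (A = -6*(-1) = -2*(-3) = 6)
√(w + A) = √(303 + 6) = √309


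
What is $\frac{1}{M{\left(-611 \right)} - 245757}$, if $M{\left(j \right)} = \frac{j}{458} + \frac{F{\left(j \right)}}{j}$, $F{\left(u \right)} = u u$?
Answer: $- \frac{458}{112837155} \approx -4.0589 \cdot 10^{-6}$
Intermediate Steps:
$F{\left(u \right)} = u^{2}$
$M{\left(j \right)} = \frac{459 j}{458}$ ($M{\left(j \right)} = \frac{j}{458} + \frac{j^{2}}{j} = j \frac{1}{458} + j = \frac{j}{458} + j = \frac{459 j}{458}$)
$\frac{1}{M{\left(-611 \right)} - 245757} = \frac{1}{\frac{459}{458} \left(-611\right) - 245757} = \frac{1}{- \frac{280449}{458} - 245757} = \frac{1}{- \frac{112837155}{458}} = - \frac{458}{112837155}$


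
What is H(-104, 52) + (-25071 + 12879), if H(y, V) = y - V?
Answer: -12348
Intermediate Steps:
H(-104, 52) + (-25071 + 12879) = (-104 - 1*52) + (-25071 + 12879) = (-104 - 52) - 12192 = -156 - 12192 = -12348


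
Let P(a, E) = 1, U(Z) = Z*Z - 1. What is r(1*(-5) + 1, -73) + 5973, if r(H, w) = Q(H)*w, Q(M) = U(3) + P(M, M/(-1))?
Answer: 5316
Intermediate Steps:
U(Z) = -1 + Z**2 (U(Z) = Z**2 - 1 = -1 + Z**2)
Q(M) = 9 (Q(M) = (-1 + 3**2) + 1 = (-1 + 9) + 1 = 8 + 1 = 9)
r(H, w) = 9*w
r(1*(-5) + 1, -73) + 5973 = 9*(-73) + 5973 = -657 + 5973 = 5316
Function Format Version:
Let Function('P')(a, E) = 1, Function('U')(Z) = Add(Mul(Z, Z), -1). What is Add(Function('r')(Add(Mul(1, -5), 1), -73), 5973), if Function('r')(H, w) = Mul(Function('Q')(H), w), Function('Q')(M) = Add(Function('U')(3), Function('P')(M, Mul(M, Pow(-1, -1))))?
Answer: 5316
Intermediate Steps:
Function('U')(Z) = Add(-1, Pow(Z, 2)) (Function('U')(Z) = Add(Pow(Z, 2), -1) = Add(-1, Pow(Z, 2)))
Function('Q')(M) = 9 (Function('Q')(M) = Add(Add(-1, Pow(3, 2)), 1) = Add(Add(-1, 9), 1) = Add(8, 1) = 9)
Function('r')(H, w) = Mul(9, w)
Add(Function('r')(Add(Mul(1, -5), 1), -73), 5973) = Add(Mul(9, -73), 5973) = Add(-657, 5973) = 5316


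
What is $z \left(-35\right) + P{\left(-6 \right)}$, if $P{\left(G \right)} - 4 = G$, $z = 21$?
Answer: $-737$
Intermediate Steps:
$P{\left(G \right)} = 4 + G$
$z \left(-35\right) + P{\left(-6 \right)} = 21 \left(-35\right) + \left(4 - 6\right) = -735 - 2 = -737$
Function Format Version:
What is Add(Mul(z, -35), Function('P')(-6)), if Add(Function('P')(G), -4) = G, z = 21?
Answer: -737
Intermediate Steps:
Function('P')(G) = Add(4, G)
Add(Mul(z, -35), Function('P')(-6)) = Add(Mul(21, -35), Add(4, -6)) = Add(-735, -2) = -737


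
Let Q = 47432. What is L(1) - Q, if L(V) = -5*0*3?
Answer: -47432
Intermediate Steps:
L(V) = 0 (L(V) = 0*3 = 0)
L(1) - Q = 0 - 1*47432 = 0 - 47432 = -47432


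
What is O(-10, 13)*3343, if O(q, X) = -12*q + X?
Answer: 444619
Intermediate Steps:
O(q, X) = X - 12*q
O(-10, 13)*3343 = (13 - 12*(-10))*3343 = (13 + 120)*3343 = 133*3343 = 444619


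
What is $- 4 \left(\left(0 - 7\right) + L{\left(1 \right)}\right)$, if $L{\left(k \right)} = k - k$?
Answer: $28$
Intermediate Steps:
$L{\left(k \right)} = 0$
$- 4 \left(\left(0 - 7\right) + L{\left(1 \right)}\right) = - 4 \left(\left(0 - 7\right) + 0\right) = - 4 \left(-7 + 0\right) = \left(-4\right) \left(-7\right) = 28$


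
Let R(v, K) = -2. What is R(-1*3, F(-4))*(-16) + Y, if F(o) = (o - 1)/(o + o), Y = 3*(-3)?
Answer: 23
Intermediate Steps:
Y = -9
F(o) = (-1 + o)/(2*o) (F(o) = (-1 + o)/((2*o)) = (-1 + o)*(1/(2*o)) = (-1 + o)/(2*o))
R(-1*3, F(-4))*(-16) + Y = -2*(-16) - 9 = 32 - 9 = 23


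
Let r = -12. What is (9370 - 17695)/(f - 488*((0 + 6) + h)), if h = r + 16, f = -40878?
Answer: 8325/45758 ≈ 0.18194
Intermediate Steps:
h = 4 (h = -12 + 16 = 4)
(9370 - 17695)/(f - 488*((0 + 6) + h)) = (9370 - 17695)/(-40878 - 488*((0 + 6) + 4)) = -8325/(-40878 - 488*(6 + 4)) = -8325/(-40878 - 488*10) = -8325/(-40878 - 4880) = -8325/(-45758) = -8325*(-1/45758) = 8325/45758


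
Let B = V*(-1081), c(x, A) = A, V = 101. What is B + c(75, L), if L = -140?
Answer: -109321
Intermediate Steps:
B = -109181 (B = 101*(-1081) = -109181)
B + c(75, L) = -109181 - 140 = -109321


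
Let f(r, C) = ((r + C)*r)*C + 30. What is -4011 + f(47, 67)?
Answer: 355005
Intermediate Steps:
f(r, C) = 30 + C*r*(C + r) (f(r, C) = ((C + r)*r)*C + 30 = (r*(C + r))*C + 30 = C*r*(C + r) + 30 = 30 + C*r*(C + r))
-4011 + f(47, 67) = -4011 + (30 + 67*47² + 47*67²) = -4011 + (30 + 67*2209 + 47*4489) = -4011 + (30 + 148003 + 210983) = -4011 + 359016 = 355005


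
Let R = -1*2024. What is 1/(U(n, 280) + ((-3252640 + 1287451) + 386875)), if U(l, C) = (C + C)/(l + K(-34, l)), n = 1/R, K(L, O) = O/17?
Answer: -9/23839066 ≈ -3.7753e-7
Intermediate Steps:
R = -2024
K(L, O) = O/17 (K(L, O) = O*(1/17) = O/17)
n = -1/2024 (n = 1/(-2024) = -1/2024 ≈ -0.00049407)
U(l, C) = 17*C/(9*l) (U(l, C) = (C + C)/(l + l/17) = (2*C)/((18*l/17)) = (2*C)*(17/(18*l)) = 17*C/(9*l))
1/(U(n, 280) + ((-3252640 + 1287451) + 386875)) = 1/((17/9)*280/(-1/2024) + ((-3252640 + 1287451) + 386875)) = 1/((17/9)*280*(-2024) + (-1965189 + 386875)) = 1/(-9634240/9 - 1578314) = 1/(-23839066/9) = -9/23839066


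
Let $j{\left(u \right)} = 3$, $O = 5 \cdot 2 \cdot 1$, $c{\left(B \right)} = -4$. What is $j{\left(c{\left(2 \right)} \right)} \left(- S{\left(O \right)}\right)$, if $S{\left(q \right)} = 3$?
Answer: $-9$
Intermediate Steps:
$O = 10$ ($O = 10 \cdot 1 = 10$)
$j{\left(c{\left(2 \right)} \right)} \left(- S{\left(O \right)}\right) = 3 \left(\left(-1\right) 3\right) = 3 \left(-3\right) = -9$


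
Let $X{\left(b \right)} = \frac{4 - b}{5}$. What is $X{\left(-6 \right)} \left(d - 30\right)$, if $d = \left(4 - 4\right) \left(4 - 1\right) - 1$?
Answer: $-62$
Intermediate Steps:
$X{\left(b \right)} = \frac{4}{5} - \frac{b}{5}$ ($X{\left(b \right)} = \left(4 - b\right) \frac{1}{5} = \frac{4}{5} - \frac{b}{5}$)
$d = -1$ ($d = 0 \left(4 - 1\right) - 1 = 0 \cdot 3 - 1 = 0 - 1 = -1$)
$X{\left(-6 \right)} \left(d - 30\right) = \left(\frac{4}{5} - - \frac{6}{5}\right) \left(-1 - 30\right) = \left(\frac{4}{5} + \frac{6}{5}\right) \left(-31\right) = 2 \left(-31\right) = -62$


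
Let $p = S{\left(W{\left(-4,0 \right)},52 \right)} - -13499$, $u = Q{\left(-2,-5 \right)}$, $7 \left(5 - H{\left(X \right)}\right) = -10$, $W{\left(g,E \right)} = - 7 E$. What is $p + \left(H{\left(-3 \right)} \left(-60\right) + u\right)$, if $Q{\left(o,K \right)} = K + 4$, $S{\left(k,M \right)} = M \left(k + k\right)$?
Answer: $\frac{91786}{7} \approx 13112.0$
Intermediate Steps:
$S{\left(k,M \right)} = 2 M k$ ($S{\left(k,M \right)} = M 2 k = 2 M k$)
$H{\left(X \right)} = \frac{45}{7}$ ($H{\left(X \right)} = 5 - - \frac{10}{7} = 5 + \frac{10}{7} = \frac{45}{7}$)
$Q{\left(o,K \right)} = 4 + K$
$u = -1$ ($u = 4 - 5 = -1$)
$p = 13499$ ($p = 2 \cdot 52 \left(\left(-7\right) 0\right) - -13499 = 2 \cdot 52 \cdot 0 + 13499 = 0 + 13499 = 13499$)
$p + \left(H{\left(-3 \right)} \left(-60\right) + u\right) = 13499 + \left(\frac{45}{7} \left(-60\right) - 1\right) = 13499 - \frac{2707}{7} = \frac{91786}{7}$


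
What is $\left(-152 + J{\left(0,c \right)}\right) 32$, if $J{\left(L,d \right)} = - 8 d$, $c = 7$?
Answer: $-6656$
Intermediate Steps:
$\left(-152 + J{\left(0,c \right)}\right) 32 = \left(-152 - 56\right) 32 = \left(-208\right) 32 = -6656$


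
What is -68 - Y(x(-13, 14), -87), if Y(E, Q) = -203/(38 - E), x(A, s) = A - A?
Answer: -2381/38 ≈ -62.658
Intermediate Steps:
x(A, s) = 0
-68 - Y(x(-13, 14), -87) = -68 - 203/(-38 + 0) = -68 - 203/(-38) = -68 - 203*(-1)/38 = -68 - 1*(-203/38) = -68 + 203/38 = -2381/38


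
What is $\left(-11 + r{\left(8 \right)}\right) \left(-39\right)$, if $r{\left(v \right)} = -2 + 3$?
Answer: $390$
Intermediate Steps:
$r{\left(v \right)} = 1$
$\left(-11 + r{\left(8 \right)}\right) \left(-39\right) = \left(-11 + 1\right) \left(-39\right) = \left(-10\right) \left(-39\right) = 390$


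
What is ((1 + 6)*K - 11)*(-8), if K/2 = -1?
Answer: 200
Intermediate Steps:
K = -2 (K = 2*(-1) = -2)
((1 + 6)*K - 11)*(-8) = ((1 + 6)*(-2) - 11)*(-8) = (7*(-2) - 11)*(-8) = (-14 - 11)*(-8) = -25*(-8) = 200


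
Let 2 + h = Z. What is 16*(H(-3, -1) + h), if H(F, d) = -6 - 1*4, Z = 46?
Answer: 544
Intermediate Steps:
H(F, d) = -10 (H(F, d) = -6 - 4 = -10)
h = 44 (h = -2 + 46 = 44)
16*(H(-3, -1) + h) = 16*(-10 + 44) = 16*34 = 544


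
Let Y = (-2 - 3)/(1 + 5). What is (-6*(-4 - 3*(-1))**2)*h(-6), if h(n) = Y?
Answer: 5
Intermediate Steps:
Y = -5/6 ≈ -0.83333
h(n) = -5/6
(-6*(-4 - 3*(-1))**2)*h(-6) = -6*(-4 - 3*(-1))**2*(-5/6) = -6*(-4 + 3)**2*(-5/6) = -6*(-1)**2*(-5/6) = -6*1*(-5/6) = -6*(-5/6) = 5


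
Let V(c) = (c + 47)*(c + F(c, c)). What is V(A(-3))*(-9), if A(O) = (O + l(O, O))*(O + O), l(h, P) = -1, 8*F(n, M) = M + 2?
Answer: -69651/4 ≈ -17413.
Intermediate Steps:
F(n, M) = ¼ + M/8 (F(n, M) = (M + 2)/8 = (2 + M)/8 = ¼ + M/8)
A(O) = 2*O*(-1 + O) (A(O) = (O - 1)*(O + O) = (-1 + O)*(2*O) = 2*O*(-1 + O))
V(c) = (47 + c)*(¼ + 9*c/8) (V(c) = (c + 47)*(c + (¼ + c/8)) = (47 + c)*(¼ + 9*c/8))
V(A(-3))*(-9) = (47/4 + 9*(2*(-3)*(-1 - 3))²/8 + 425*(2*(-3)*(-1 - 3))/8)*(-9) = (47/4 + 9*(2*(-3)*(-4))²/8 + 425*(2*(-3)*(-4))/8)*(-9) = (47/4 + (9/8)*24² + (425/8)*24)*(-9) = (47/4 + (9/8)*576 + 1275)*(-9) = (47/4 + 648 + 1275)*(-9) = (7739/4)*(-9) = -69651/4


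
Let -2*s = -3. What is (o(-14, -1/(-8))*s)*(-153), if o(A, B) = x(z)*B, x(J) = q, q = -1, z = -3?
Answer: 459/16 ≈ 28.688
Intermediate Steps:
s = 3/2 (s = -1/2*(-3) = 3/2 ≈ 1.5000)
x(J) = -1
o(A, B) = -B
(o(-14, -1/(-8))*s)*(-153) = (-(-1)/(-8)*(3/2))*(-153) = (-(-1)*(-1)/8*(3/2))*(-153) = (-1*1/8*(3/2))*(-153) = -1/8*3/2*(-153) = -3/16*(-153) = 459/16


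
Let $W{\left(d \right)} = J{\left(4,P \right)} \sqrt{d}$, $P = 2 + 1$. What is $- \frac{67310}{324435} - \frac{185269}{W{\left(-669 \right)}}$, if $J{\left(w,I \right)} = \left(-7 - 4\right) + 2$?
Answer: $- \frac{13462}{64887} - \frac{185269 i \sqrt{669}}{6021} \approx -0.20747 - 795.88 i$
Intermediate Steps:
$P = 3$
$J{\left(w,I \right)} = -9$ ($J{\left(w,I \right)} = -11 + 2 = -9$)
$W{\left(d \right)} = - 9 \sqrt{d}$
$- \frac{67310}{324435} - \frac{185269}{W{\left(-669 \right)}} = - \frac{67310}{324435} - \frac{185269}{\left(-9\right) \sqrt{-669}} = \left(-67310\right) \frac{1}{324435} - \frac{185269}{\left(-9\right) i \sqrt{669}} = - \frac{13462}{64887} - \frac{185269}{\left(-9\right) i \sqrt{669}} = - \frac{13462}{64887} - 185269 \frac{i \sqrt{669}}{6021} = - \frac{13462}{64887} - \frac{185269 i \sqrt{669}}{6021}$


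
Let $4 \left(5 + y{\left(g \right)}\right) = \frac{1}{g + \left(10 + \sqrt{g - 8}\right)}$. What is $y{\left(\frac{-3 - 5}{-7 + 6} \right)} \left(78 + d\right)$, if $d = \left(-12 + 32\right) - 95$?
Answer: $- \frac{359}{24} \approx -14.958$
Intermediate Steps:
$d = -75$ ($d = 20 - 95 = -75$)
$y{\left(g \right)} = -5 + \frac{1}{4 \left(10 + g + \sqrt{-8 + g}\right)}$ ($y{\left(g \right)} = -5 + \frac{1}{4 \left(g + \left(10 + \sqrt{g - 8}\right)\right)} = -5 + \frac{1}{4 \left(g + \left(10 + \sqrt{-8 + g}\right)\right)} = -5 + \frac{1}{4 \left(10 + g + \sqrt{-8 + g}\right)}$)
$y{\left(\frac{-3 - 5}{-7 + 6} \right)} \left(78 + d\right) = \frac{- \frac{199}{4} - 5 \frac{-3 - 5}{-7 + 6} - 5 \sqrt{-8 + \frac{-3 - 5}{-7 + 6}}}{10 + \frac{-3 - 5}{-7 + 6} + \sqrt{-8 + \frac{-3 - 5}{-7 + 6}}} \left(78 - 75\right) = \frac{- \frac{199}{4} - 5 \left(- \frac{8}{-1}\right) - 5 \sqrt{-8 - \frac{8}{-1}}}{10 - \frac{8}{-1} + \sqrt{-8 - \frac{8}{-1}}} \cdot 3 = \frac{- \frac{199}{4} - 5 \left(\left(-8\right) \left(-1\right)\right) - 5 \sqrt{-8 - -8}}{10 - -8 + \sqrt{-8 - -8}} \cdot 3 = \frac{- \frac{199}{4} - 40 - 5 \sqrt{-8 + 8}}{10 + 8 + \sqrt{-8 + 8}} \cdot 3 = \frac{- \frac{199}{4} - 40 - 5 \sqrt{0}}{10 + 8 + \sqrt{0}} \cdot 3 = \frac{- \frac{199}{4} - 40 - 0}{10 + 8 + 0} \cdot 3 = \frac{- \frac{199}{4} - 40 + 0}{18} \cdot 3 = \frac{1}{18} \left(- \frac{359}{4}\right) 3 = \left(- \frac{359}{72}\right) 3 = - \frac{359}{24}$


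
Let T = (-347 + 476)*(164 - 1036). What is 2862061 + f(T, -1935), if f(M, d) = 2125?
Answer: 2864186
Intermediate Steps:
T = -112488 (T = 129*(-872) = -112488)
2862061 + f(T, -1935) = 2862061 + 2125 = 2864186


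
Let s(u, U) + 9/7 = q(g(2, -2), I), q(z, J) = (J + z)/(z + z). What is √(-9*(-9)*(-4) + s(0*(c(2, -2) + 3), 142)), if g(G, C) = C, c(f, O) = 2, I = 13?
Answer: I*√64295/14 ≈ 18.112*I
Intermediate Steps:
q(z, J) = (J + z)/(2*z) (q(z, J) = (J + z)/((2*z)) = (J + z)*(1/(2*z)) = (J + z)/(2*z))
s(u, U) = -113/28 (s(u, U) = -9/7 + (½)*(13 - 2)/(-2) = -9/7 + (½)*(-½)*11 = -9/7 - 11/4 = -113/28)
√(-9*(-9)*(-4) + s(0*(c(2, -2) + 3), 142)) = √(-9*(-9)*(-4) - 113/28) = √(81*(-4) - 113/28) = √(-324 - 113/28) = √(-9185/28) = I*√64295/14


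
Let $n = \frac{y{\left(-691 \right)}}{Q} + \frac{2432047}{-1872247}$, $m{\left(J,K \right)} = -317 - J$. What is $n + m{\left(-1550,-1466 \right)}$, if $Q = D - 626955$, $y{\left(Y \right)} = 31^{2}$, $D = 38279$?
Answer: $\frac{1357513609911337}{1102146874972} \approx 1231.7$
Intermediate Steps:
$y{\left(Y \right)} = 961$
$Q = -588676$ ($Q = 38279 - 626955 = -588676$)
$n = - \frac{1433486929139}{1102146874972}$ ($n = \frac{961}{-588676} + \frac{2432047}{-1872247} = 961 \left(- \frac{1}{588676}\right) + 2432047 \left(- \frac{1}{1872247}\right) = - \frac{961}{588676} - \frac{2432047}{1872247} = - \frac{1433486929139}{1102146874972} \approx -1.3006$)
$n + m{\left(-1550,-1466 \right)} = - \frac{1433486929139}{1102146874972} - -1233 = - \frac{1433486929139}{1102146874972} + \left(-317 + 1550\right) = - \frac{1433486929139}{1102146874972} + 1233 = \frac{1357513609911337}{1102146874972}$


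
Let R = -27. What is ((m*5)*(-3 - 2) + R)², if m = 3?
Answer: 10404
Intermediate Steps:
((m*5)*(-3 - 2) + R)² = ((3*5)*(-3 - 2) - 27)² = (15*(-5) - 27)² = (-75 - 27)² = (-102)² = 10404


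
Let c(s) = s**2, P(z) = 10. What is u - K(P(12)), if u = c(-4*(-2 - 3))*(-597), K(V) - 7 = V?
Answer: -238817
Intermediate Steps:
K(V) = 7 + V
u = -238800 (u = (-4*(-2 - 3))**2*(-597) = (-4*(-5))**2*(-597) = 20**2*(-597) = 400*(-597) = -238800)
u - K(P(12)) = -238800 - (7 + 10) = -238800 - 1*17 = -238800 - 17 = -238817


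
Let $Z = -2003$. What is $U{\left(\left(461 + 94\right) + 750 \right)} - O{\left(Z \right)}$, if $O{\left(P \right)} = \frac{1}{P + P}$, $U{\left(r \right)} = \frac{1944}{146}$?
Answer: $\frac{3893905}{292438} \approx 13.315$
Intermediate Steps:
$U{\left(r \right)} = \frac{972}{73}$ ($U{\left(r \right)} = 1944 \cdot \frac{1}{146} = \frac{972}{73}$)
$O{\left(P \right)} = \frac{1}{2 P}$
$U{\left(\left(461 + 94\right) + 750 \right)} - O{\left(Z \right)} = \frac{972}{73} - \frac{1}{2 \left(-2003\right)} = \frac{972}{73} - \frac{1}{2} \left(- \frac{1}{2003}\right) = \frac{972}{73} - - \frac{1}{4006} = \frac{972}{73} + \frac{1}{4006} = \frac{3893905}{292438}$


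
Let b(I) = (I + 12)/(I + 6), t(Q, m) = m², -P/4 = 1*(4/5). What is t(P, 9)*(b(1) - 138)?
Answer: -77193/7 ≈ -11028.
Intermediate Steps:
P = -16/5 (P = -4*4/5 = -4*⅘ = -16/5 ≈ -3.2000)
b(I) = (12 + I)/(6 + I)
t(P, 9)*(b(1) - 138) = 9²*((12 + 1)/(6 + 1) - 138) = 81*(13/7 - 138) = 81*(-953/7) = -77193/7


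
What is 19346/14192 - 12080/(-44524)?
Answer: 129100083/78985576 ≈ 1.6345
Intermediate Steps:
19346/14192 - 12080/(-44524) = 19346*(1/14192) - 12080*(-1/44524) = 9673/7096 + 3020/11131 = 129100083/78985576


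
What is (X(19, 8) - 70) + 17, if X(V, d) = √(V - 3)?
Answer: -49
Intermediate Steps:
X(V, d) = √(-3 + V)
(X(19, 8) - 70) + 17 = (√(-3 + 19) - 70) + 17 = (√16 - 70) + 17 = (4 - 70) + 17 = -66 + 17 = -49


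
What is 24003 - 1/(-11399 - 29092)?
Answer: 971905474/40491 ≈ 24003.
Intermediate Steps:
24003 - 1/(-11399 - 29092) = 24003 - 1/(-40491) = 24003 - 1*(-1/40491) = 24003 + 1/40491 = 971905474/40491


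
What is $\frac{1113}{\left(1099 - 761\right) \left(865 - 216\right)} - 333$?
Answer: $- \frac{73046433}{219362} \approx -333.0$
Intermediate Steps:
$\frac{1113}{\left(1099 - 761\right) \left(865 - 216\right)} - 333 = \frac{1113}{338 \cdot 649} - 333 = \frac{1113}{219362} - 333 = - \frac{73046433}{219362}$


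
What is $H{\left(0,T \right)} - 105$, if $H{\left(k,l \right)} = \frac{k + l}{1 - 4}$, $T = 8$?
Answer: $- \frac{323}{3} \approx -107.67$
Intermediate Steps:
$H{\left(k,l \right)} = - \frac{k}{3} - \frac{l}{3}$ ($H{\left(k,l \right)} = \frac{k + l}{-3} = \left(k + l\right) \left(- \frac{1}{3}\right) = - \frac{k}{3} - \frac{l}{3}$)
$H{\left(0,T \right)} - 105 = \left(\left(- \frac{1}{3}\right) 0 - \frac{8}{3}\right) - 105 = \left(0 - \frac{8}{3}\right) - 105 = - \frac{8}{3} - 105 = - \frac{323}{3}$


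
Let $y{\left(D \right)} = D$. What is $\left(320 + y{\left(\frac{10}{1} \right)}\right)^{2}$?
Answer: $108900$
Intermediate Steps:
$\left(320 + y{\left(\frac{10}{1} \right)}\right)^{2} = \left(320 + \frac{10}{1}\right)^{2} = \left(320 + 10 \cdot 1\right)^{2} = \left(320 + 10\right)^{2} = 330^{2} = 108900$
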